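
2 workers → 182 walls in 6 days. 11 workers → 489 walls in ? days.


Days ∝ work / workers, so d₂ = d₁ × (m₁/m₂) × (w₂/w₁)
Workers factor (inverse): 2/11 ≈ 0.1818
Work factor (direct): 489/182 ≈ 2.6868
d₂ = 6 × 2/11 × 489/182 = (6 × 2 × 489) / (11 × 182) = 5868/2002
≈ 2.93 days

2.93 days


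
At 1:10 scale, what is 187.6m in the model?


Model size = real / scale
= 187.6 / 10
= 18.7600 m

18.7600 m


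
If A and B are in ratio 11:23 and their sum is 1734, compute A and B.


Let A = 11k, B = 23k.
11k + 23k = 1734
34k = 1734 → k = 1734/34 = 51
A = 11×51 = 561, B = 23×51 = 1173
= A = 561, B = 1173

A = 561, B = 1173


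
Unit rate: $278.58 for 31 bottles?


Unit rate = total / quantity
= 278.58 / 31
= $8.99 per unit

$8.99 per unit


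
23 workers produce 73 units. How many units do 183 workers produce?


Direct proportion: y/x = constant
k = 73/23 ≈ 3.1739
y₂ = k × 183 = 73 × 183 / 23 = 13359/23
≈ 580.83

580.83


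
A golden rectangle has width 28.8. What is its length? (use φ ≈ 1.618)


φ = (1 + √5) / 2 ≈ 1.618
Length = width × φ = 28.8 × 1.618 = 46.5984
≈ 46.60

46.60


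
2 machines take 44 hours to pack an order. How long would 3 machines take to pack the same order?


Inverse proportion: x × y = constant
k = 2 × 44 = 88
y₂ = k / 3 = 88 / 3
= 29.33

29.33


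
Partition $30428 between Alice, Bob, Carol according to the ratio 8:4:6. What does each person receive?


Total parts = 8 + 4 + 6 = 18
Alice: 30428 × 8/18 = 13523.56
Bob: 30428 × 4/18 = 6761.78
Carol: 30428 × 6/18 = 10142.67
= Alice: $13523.56, Bob: $6761.78, Carol: $10142.67

Alice: $13523.56, Bob: $6761.78, Carol: $10142.67


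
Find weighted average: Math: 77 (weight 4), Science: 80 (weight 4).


Numerator = 77×4 + 80×4
= 308 + 320
= 628
Total weight = 8
Weighted avg = 628/8
= 78.50

78.50


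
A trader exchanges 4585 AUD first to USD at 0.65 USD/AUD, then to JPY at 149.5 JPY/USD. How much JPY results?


Step 1: 4585 AUD × 0.65 = 2980.25 USD
Step 2: 2980.25 USD × 149.5 = 445547.38 JPY
Implied rate AUD→JPY = 0.65 × 149.5 = 97.1750
= 445547.38 JPY

445547.38 JPY


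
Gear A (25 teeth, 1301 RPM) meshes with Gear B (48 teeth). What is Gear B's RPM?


Gear ratio = 25:48 = 25:48
RPM_B = RPM_A × (teeth_A / teeth_B)
= 1301 × (25/48)
= 677.6 RPM

677.6 RPM


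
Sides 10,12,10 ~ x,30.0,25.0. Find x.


Scale factor = 30.0/12 = 2.5
Missing side = 10 × 2.5
= 25.0

25.0


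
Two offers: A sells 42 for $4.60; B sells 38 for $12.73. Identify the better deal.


Deal A: $4.60/42 = $0.1095/unit
Deal B: $12.73/38 = $0.3350/unit
A is cheaper per unit
= Deal A

Deal A


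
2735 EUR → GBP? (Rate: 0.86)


Amount × rate = 2735 × 0.86
= 2352.10 GBP

2352.10 GBP


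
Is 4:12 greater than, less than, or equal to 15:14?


4/12 = 0.3333
15/14 = 1.0714
0.3333 < 1.0714, so 4:12 is less
= less than

less than


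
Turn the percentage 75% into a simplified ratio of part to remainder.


75% means 75 parts out of 100; remainder = 25
Part : remainder = 75:25
GCD = 25
= 3:1

3:1


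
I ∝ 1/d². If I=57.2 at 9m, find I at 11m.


I₁d₁² = I₂d₂²
I₂ = I₁ × (d₁/d₂)²
= 57.2 × (9/11)²
= 57.2 × 81/121
= 4633.2/121
≈ 38.2909

38.2909


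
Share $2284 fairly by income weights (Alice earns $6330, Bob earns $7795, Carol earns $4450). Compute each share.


Total income = 6330 + 7795 + 4450 = $18575
Alice: $2284 × 6330/18575 = $778.34
Bob: $2284 × 7795/18575 = $958.48
Carol: $2284 × 4450/18575 = $547.18
= Alice: $778.34, Bob: $958.48, Carol: $547.18

Alice: $778.34, Bob: $958.48, Carol: $547.18


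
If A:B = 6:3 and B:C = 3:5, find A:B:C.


Match B: multiply A:B by 3 → 18:9
Multiply B:C by 3 → 9:15
Combined: 18:9:15
GCD = 3
= 6:3:5

6:3:5


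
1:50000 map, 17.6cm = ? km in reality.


Real distance = map distance × scale
= 17.6cm × 50000
= 880000 cm = 8800.0 m
= 8.800 km

8.800 km


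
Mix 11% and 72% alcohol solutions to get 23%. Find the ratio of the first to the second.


Let x parts of 11% mix with y parts of 72%.
11x + 72y = 23(x + y)
11x + 72y = 23x + 23y
x(11 - 23) = y(23 - 72)
x/y = (72 - 23)/(23 - 11) = 49/12
Simplify: 49:12
= 49:12

49:12


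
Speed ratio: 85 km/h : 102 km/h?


Ratio = 85:102
GCD = 17
Simplified = 5:6
Time ratio (same distance) = 6:5
Speed ratio = 5:6

5:6


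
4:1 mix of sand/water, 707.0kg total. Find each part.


Total parts = 4 + 1 = 5
sand: 707.0 × 4/5 = 565.6kg
water: 707.0 × 1/5 = 141.4kg
= 565.6kg and 141.4kg

565.6kg and 141.4kg


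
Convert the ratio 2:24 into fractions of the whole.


Total parts = 2 + 24 = 26
First part: 2/26 = 1/13
Second part: 24/26 = 12/13
= 1/13 and 12/13

1/13 and 12/13


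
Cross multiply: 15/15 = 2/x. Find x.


Cross multiply: 15 × x = 15 × 2
15x = 30
x = 30 / 15
= 2.00

2.00


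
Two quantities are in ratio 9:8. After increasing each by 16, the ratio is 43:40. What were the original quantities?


Let A = 9k, B = 8k.
(9k + 16) / (8k + 16) = 43/40
Cross-multiply: 40(9k + 16) = 43(8k + 16)
360k + 640 = 344k + 688
360k - 344k = 688 - 640
16k = 48
k = 48/16 = 3
A = 9×3 = 27, B = 8×3 = 24
= A = 27, B = 24

A = 27, B = 24


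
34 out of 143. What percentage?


Percentage = (part / whole) × 100
= (34 / 143) × 100
≈ 23.78%

23.78%


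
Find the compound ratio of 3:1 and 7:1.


Compound ratio = (3×7) : (1×1)
= 21:1
GCD = 1
= 21:1

21:1


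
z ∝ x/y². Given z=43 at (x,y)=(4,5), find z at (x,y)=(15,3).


z = k·x/y²
Solve for k using the known point: k = z·y²/x = 43×25/4 = 1075/4 = 268.7500
Now evaluate at x=15, y=3:
z = k × 15 / 9 = (1075 × 15) / (4 × 9) = 16125/36
≈ 447.9167

447.9167


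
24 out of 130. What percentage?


Percentage = (part / whole) × 100
= (24 / 130) × 100
≈ 18.46%

18.46%


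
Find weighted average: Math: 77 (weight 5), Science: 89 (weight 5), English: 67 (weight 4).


Numerator = 77×5 + 89×5 + 67×4
= 385 + 445 + 268
= 1098
Total weight = 14
Weighted avg = 1098/14
= 78.43

78.43


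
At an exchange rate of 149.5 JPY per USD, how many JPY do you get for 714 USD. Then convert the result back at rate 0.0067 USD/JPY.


Amount × rate = 714 × 149.5 = 106743.00 JPY
Round-trip: 106743.00 × 0.0067 = 715.18 USD
= 106743.00 JPY, then 715.18 USD

106743.00 JPY, then 715.18 USD


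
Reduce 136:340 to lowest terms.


GCD(136, 340) = 68
136/68 : 340/68
= 2:5

2:5


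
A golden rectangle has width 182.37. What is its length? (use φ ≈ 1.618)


φ = (1 + √5) / 2 ≈ 1.618
Length = width × φ = 182.37 × 1.618 = 295.07466
≈ 295.07

295.07


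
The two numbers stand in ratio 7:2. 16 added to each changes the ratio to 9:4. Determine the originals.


Let A = 7k, B = 2k.
(7k + 16) / (2k + 16) = 9/4
Cross-multiply: 4(7k + 16) = 9(2k + 16)
28k + 64 = 18k + 144
28k - 18k = 144 - 64
10k = 80
k = 80/10 = 8
A = 7×8 = 56, B = 2×8 = 16
= A = 56, B = 16

A = 56, B = 16


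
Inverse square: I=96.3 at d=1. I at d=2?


I₁d₁² = I₂d₂²
I₂ = I₁ × (d₁/d₂)²
= 96.3 × (1/2)²
= 96.3 × 1/4
= 96.3/4
= 24.0750

24.0750


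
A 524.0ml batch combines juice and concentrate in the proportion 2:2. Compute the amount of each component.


Total parts = 2 + 2 = 4
juice: 524.0 × 2/4 = 262.0ml
concentrate: 524.0 × 2/4 = 262.0ml
= 262.0ml and 262.0ml

262.0ml and 262.0ml


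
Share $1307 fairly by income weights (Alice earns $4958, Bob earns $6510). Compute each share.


Total income = 4958 + 6510 = $11468
Alice: $1307 × 4958/11468 = $565.06
Bob: $1307 × 6510/11468 = $741.94
= Alice: $565.06, Bob: $741.94

Alice: $565.06, Bob: $741.94


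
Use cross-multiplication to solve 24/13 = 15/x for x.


Cross multiply: 24 × x = 13 × 15
24x = 195
x = 195 / 24
= 8.13

8.13


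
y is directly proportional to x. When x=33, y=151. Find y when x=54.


Direct proportion: y/x = constant
k = 151/33 ≈ 4.5758
y₂ = k × 54 = 151 × 54 / 33 = 8154/33
≈ 247.09

247.09


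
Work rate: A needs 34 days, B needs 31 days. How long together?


Rate of A = 1/34 per day
Rate of B = 1/31 per day
Combined rate = 1/34 + 1/31 = 65/1054 ≈ 0.0617 per day
Days = 1 / combined rate = 1054/65
≈ 16.22 days

16.22 days


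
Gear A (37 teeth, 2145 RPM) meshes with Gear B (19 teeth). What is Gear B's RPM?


Gear ratio = 37:19 = 37:19
RPM_B = RPM_A × (teeth_A / teeth_B)
= 2145 × (37/19)
= 4177.1 RPM

4177.1 RPM


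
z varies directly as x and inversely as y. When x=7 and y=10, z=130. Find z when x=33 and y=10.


z = k·x/y
Solve for k using the known point: k = z·y/x = 130×10/7 = 1300/7 ≈ 185.7143
Now evaluate at x=33, y=10:
z = k × 33 / 10 = (1300 × 33) / (7 × 10) = 42900/70
≈ 612.8571

612.8571


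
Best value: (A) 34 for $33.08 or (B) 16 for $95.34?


Deal A: $33.08/34 = $0.9729/unit
Deal B: $95.34/16 = $5.9588/unit
A is cheaper per unit
= Deal A

Deal A


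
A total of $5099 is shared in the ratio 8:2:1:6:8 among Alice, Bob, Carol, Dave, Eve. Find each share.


Total parts = 8 + 2 + 1 + 6 + 8 = 25
Alice: 5099 × 8/25 = 1631.68
Bob: 5099 × 2/25 = 407.92
Carol: 5099 × 1/25 = 203.96
Dave: 5099 × 6/25 = 1223.76
Eve: 5099 × 8/25 = 1631.68
= Alice: $1631.68, Bob: $407.92, Carol: $203.96, Dave: $1223.76, Eve: $1631.68

Alice: $1631.68, Bob: $407.92, Carol: $203.96, Dave: $1223.76, Eve: $1631.68


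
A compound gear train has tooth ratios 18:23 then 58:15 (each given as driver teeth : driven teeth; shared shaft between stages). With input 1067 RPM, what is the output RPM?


Stage 1: RPM_B = RPM_A × t_A/t_B = 1067 × 18/23 = 19206/23 ≈ 835.04
B and C share a shaft → RPM_C = RPM_B
Stage 2: RPM_D = RPM_C × t_C/t_D = RPM_A × (t_A×t_C)/(t_B×t_D)
Overall ratio = (18×58)/(23×15) = 1044/345
RPM_D = 1067 × 1044/345 = 1113948/345
≈ 3228.83 RPM

3228.83 RPM


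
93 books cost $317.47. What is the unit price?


Unit rate = total / quantity
= 317.47 / 93
= $3.41 per unit

$3.41 per unit


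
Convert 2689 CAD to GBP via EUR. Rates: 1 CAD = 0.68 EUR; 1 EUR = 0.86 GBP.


Step 1: 2689 CAD × 0.68 = 1828.52 EUR
Step 2: 1828.52 EUR × 0.86 = 1572.53 GBP
Implied rate CAD→GBP = 0.68 × 0.86 = 0.5848
= 1572.53 GBP

1572.53 GBP


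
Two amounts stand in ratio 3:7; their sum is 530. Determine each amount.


Let A = 3k, B = 7k.
3k + 7k = 530
10k = 530 → k = 530/10 = 53
A = 3×53 = 159, B = 7×53 = 371
= A = 159, B = 371

A = 159, B = 371


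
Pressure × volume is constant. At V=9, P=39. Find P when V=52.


Inverse proportion: x × y = constant
k = 9 × 39 = 351
y₂ = k / 52 = 351 / 52
= 6.75

6.75


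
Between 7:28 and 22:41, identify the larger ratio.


7/28 = 0.2500
22/41 = 0.5366
0.2500 < 0.5366, so 7:28 is less
= 22:41

22:41


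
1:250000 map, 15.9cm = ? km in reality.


Real distance = map distance × scale
= 15.9cm × 250000
= 3975000 cm = 39750.0 m
= 39.750 km

39.750 km


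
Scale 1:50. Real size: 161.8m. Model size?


Model size = real / scale
= 161.8 / 50
= 3.2360 m

3.2360 m


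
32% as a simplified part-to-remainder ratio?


32% means 32 parts out of 100; remainder = 68
Part : remainder = 32:68
GCD = 4
= 8:17

8:17


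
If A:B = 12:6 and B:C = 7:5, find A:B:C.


Match B: multiply A:B by 7 → 84:42
Multiply B:C by 6 → 42:30
Combined: 84:42:30
GCD = 6
= 14:7:5

14:7:5


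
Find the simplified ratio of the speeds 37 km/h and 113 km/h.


Ratio = 37:113
GCD = 1
Simplified = 37:113
Time ratio (same distance) = 113:37
Speed ratio = 37:113

37:113


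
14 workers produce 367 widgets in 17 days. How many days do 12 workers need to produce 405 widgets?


Days ∝ work / workers, so d₂ = d₁ × (m₁/m₂) × (w₂/w₁)
Workers factor (inverse): 14/12 ≈ 1.1667
Work factor (direct): 405/367 ≈ 1.1035
d₂ = 17 × 14/12 × 405/367 = (17 × 14 × 405) / (12 × 367) = 96390/4404
≈ 21.89 days

21.89 days


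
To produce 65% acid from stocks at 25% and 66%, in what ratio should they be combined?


Let x parts of 25% mix with y parts of 66%.
25x + 66y = 65(x + y)
25x + 66y = 65x + 65y
x(25 - 65) = y(65 - 66)
x/y = (66 - 65)/(65 - 25) = 1/40
Simplify: 1:40
= 1:40

1:40


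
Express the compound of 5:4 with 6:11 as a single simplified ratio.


Compound ratio = (5×6) : (4×11)
= 30:44
GCD = 2
= 15:22

15:22


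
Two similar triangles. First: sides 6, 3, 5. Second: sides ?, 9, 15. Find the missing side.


Scale factor = 9/3 = 3
Missing side = 6 × 3
= 18.0

18.0


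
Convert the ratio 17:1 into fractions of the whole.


Total parts = 17 + 1 = 18
First part: 17/18 = 17/18
Second part: 1/18 = 1/18
= 17/18 and 1/18

17/18 and 1/18


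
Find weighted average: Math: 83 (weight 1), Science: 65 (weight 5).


Numerator = 83×1 + 65×5
= 83 + 325
= 408
Total weight = 6
Weighted avg = 408/6
= 68.00

68.00


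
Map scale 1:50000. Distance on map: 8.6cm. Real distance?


Real distance = map distance × scale
= 8.6cm × 50000
= 430000 cm = 4300.0 m
= 4.300 km

4.300 km


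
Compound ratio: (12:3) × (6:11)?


Compound ratio = (12×6) : (3×11)
= 72:33
GCD = 3
= 24:11

24:11


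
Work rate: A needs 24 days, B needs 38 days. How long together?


Rate of A = 1/24 per day
Rate of B = 1/38 per day
Combined rate = 1/24 + 1/38 = 62/912 ≈ 0.0680 per day
Days = 1 / combined rate = 912/62
≈ 14.71 days

14.71 days


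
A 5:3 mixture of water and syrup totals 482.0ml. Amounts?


Total parts = 5 + 3 = 8
water: 482.0 × 5/8 = 301.3ml
syrup: 482.0 × 3/8 = 180.8ml
= 301.3ml and 180.8ml

301.3ml and 180.8ml


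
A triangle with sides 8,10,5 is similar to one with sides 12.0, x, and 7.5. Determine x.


Scale factor = 12.0/8 = 1.5
Missing side = 10 × 1.5
= 15.0

15.0


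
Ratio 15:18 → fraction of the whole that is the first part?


Total parts = 15 + 18 = 33
First part: 15/33 = 5/11
= 5/11

5/11


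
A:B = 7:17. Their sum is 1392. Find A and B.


Let A = 7k, B = 17k.
7k + 17k = 1392
24k = 1392 → k = 1392/24 = 58
A = 7×58 = 406, B = 17×58 = 986
= A = 406, B = 986

A = 406, B = 986


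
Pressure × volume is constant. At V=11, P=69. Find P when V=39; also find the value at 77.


Inverse proportion: x × y = constant
k = 11 × 69 = 759
At x=39: k/39 = 19.46
At x=77: k/77 = 9.86
= 19.46 and 9.86

19.46 and 9.86


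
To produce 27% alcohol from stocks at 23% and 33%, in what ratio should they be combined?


Let x parts of 23% mix with y parts of 33%.
23x + 33y = 27(x + y)
23x + 33y = 27x + 27y
x(23 - 27) = y(27 - 33)
x/y = (33 - 27)/(27 - 23) = 6/4
Simplify: 3:2
= 3:2

3:2


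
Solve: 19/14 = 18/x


Cross multiply: 19 × x = 14 × 18
19x = 252
x = 252 / 19
= 13.26

13.26


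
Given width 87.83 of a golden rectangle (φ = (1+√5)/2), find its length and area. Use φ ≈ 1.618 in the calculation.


φ = (1 + √5) / 2 ≈ 1.618
Length = width × φ = 87.83 × 1.618 = 142.10894
≈ 142.11
Area = width × length = 87.83 × 142.10894 = 12481.4282002 ≈ 12481.43
= Length: 142.11, Area: 12481.43

Length: 142.11, Area: 12481.43


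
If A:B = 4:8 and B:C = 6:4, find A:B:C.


Match B: multiply A:B by 6 → 24:48
Multiply B:C by 8 → 48:32
Combined: 24:48:32
GCD = 8
= 3:6:4

3:6:4


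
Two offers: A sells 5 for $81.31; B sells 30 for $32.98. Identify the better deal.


Deal A: $81.31/5 = $16.2620/unit
Deal B: $32.98/30 = $1.0993/unit
B is cheaper per unit
= Deal B

Deal B


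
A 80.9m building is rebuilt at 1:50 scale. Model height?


Model size = real / scale
= 80.9 / 50
= 1.6180 m

1.6180 m


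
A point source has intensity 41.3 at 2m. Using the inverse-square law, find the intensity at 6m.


I₁d₁² = I₂d₂²
I₂ = I₁ × (d₁/d₂)²
= 41.3 × (2/6)²
= 41.3 × 4/36
= 165.2/36
≈ 4.5889

4.5889


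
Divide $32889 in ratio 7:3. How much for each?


Total parts = 7 + 3 = 10
Part 1: 32889 × 7/10 = 23022.30
Part 2: 32889 × 3/10 = 9866.70
= Part 1: $23022.30, Part 2: $9866.70

Part 1: $23022.30, Part 2: $9866.70


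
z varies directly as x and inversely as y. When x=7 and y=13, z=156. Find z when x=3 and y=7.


z = k·x/y
Solve for k using the known point: k = z·y/x = 156×13/7 = 2028/7 ≈ 289.7143
Now evaluate at x=3, y=7:
z = k × 3 / 7 = (2028 × 3) / (7 × 7) = 6084/49
≈ 124.1633

124.1633


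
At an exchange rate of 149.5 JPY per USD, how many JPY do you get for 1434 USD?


Amount × rate = 1434 × 149.5
= 214383.00 JPY

214383.00 JPY


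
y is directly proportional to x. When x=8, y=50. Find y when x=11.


Direct proportion: y/x = constant
k = 50/8 = 6.2500
y₂ = k × 11 = 50 × 11 / 8 = 550/8
= 68.75

68.75


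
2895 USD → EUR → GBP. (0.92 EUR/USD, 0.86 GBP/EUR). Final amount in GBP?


Step 1: 2895 USD × 0.92 = 2663.40 EUR
Step 2: 2663.40 EUR × 0.86 = 2290.52 GBP
Implied rate USD→GBP = 0.92 × 0.86 = 0.7912
= 2290.52 GBP

2290.52 GBP


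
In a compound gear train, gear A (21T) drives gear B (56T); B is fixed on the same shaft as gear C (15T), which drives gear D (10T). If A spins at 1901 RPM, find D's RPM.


Stage 1: RPM_B = RPM_A × t_A/t_B = 1901 × 21/56 = 39921/56 ≈ 712.88
B and C share a shaft → RPM_C = RPM_B
Stage 2: RPM_D = RPM_C × t_C/t_D = RPM_A × (t_A×t_C)/(t_B×t_D)
Overall ratio = (21×15)/(56×10) = 315/560
RPM_D = 1901 × 315/560 = 598815/560
≈ 1069.31 RPM

1069.31 RPM


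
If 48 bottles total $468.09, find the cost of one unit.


Unit rate = total / quantity
= 468.09 / 48
= $9.75 per unit

$9.75 per unit


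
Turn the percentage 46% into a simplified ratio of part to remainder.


46% means 46 parts out of 100; remainder = 54
Part : remainder = 46:54
GCD = 2
= 23:27

23:27


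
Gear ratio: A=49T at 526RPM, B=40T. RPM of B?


Gear ratio = 49:40 = 49:40
RPM_B = RPM_A × (teeth_A / teeth_B)
= 526 × (49/40)
= 644.4 RPM

644.4 RPM


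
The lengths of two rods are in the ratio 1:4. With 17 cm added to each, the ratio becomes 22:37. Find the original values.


Let A = 1k, B = 4k.
(1k + 17) / (4k + 17) = 22/37
Cross-multiply: 37(1k + 17) = 22(4k + 17)
37k + 629 = 88k + 374
37k - 88k = 374 - 629
-51k = -255
k = -255/-51 = 5
A = 1×5 = 5, B = 4×5 = 20
= A = 5, B = 20

A = 5, B = 20


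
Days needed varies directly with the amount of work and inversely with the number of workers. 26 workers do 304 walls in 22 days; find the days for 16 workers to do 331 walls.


Days ∝ work / workers, so d₂ = d₁ × (m₁/m₂) × (w₂/w₁)
Workers factor (inverse): 26/16 = 1.6250
Work factor (direct): 331/304 ≈ 1.0888
d₂ = 22 × 26/16 × 331/304 = (22 × 26 × 331) / (16 × 304) = 189332/4864
≈ 38.93 days

38.93 days


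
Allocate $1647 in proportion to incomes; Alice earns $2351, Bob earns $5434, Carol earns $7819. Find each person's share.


Total income = 2351 + 5434 + 7819 = $15604
Alice: $1647 × 2351/15604 = $248.15
Bob: $1647 × 5434/15604 = $573.56
Carol: $1647 × 7819/15604 = $825.29
= Alice: $248.15, Bob: $573.56, Carol: $825.29

Alice: $248.15, Bob: $573.56, Carol: $825.29


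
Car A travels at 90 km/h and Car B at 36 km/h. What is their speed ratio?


Ratio = 90:36
GCD = 18
Simplified = 5:2
Time ratio (same distance) = 2:5
Speed ratio = 5:2

5:2


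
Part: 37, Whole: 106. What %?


Percentage = (part / whole) × 100
= (37 / 106) × 100
≈ 34.91%

34.91%


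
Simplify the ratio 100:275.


GCD(100, 275) = 25
100/25 : 275/25
= 4:11

4:11


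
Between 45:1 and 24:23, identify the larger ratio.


45/1 = 45.0000
24/23 = 1.0435
45.0000 > 1.0435, so 45:1 is greater
= 45:1

45:1


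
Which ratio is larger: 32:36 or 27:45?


32/36 = 0.8889
27/45 = 0.6000
0.8889 > 0.6000, so 32:36 is greater
= 32:36

32:36


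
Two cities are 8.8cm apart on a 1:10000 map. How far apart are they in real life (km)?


Real distance = map distance × scale
= 8.8cm × 10000
= 88000 cm = 880.0 m
= 0.880 km

0.880 km


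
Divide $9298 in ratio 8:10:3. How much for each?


Total parts = 8 + 10 + 3 = 21
Part 1: 9298 × 8/21 = 3542.10
Part 2: 9298 × 10/21 = 4427.62
Part 3: 9298 × 3/21 = 1328.29
= Part 1: $3542.10, Part 2: $4427.62, Part 3: $1328.29

Part 1: $3542.10, Part 2: $4427.62, Part 3: $1328.29


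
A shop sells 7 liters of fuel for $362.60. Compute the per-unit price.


Unit rate = total / quantity
= 362.60 / 7
= $51.80 per unit

$51.80 per unit


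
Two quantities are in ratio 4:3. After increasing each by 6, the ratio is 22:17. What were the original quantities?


Let A = 4k, B = 3k.
(4k + 6) / (3k + 6) = 22/17
Cross-multiply: 17(4k + 6) = 22(3k + 6)
68k + 102 = 66k + 132
68k - 66k = 132 - 102
2k = 30
k = 30/2 = 15
A = 4×15 = 60, B = 3×15 = 45
= A = 60, B = 45

A = 60, B = 45


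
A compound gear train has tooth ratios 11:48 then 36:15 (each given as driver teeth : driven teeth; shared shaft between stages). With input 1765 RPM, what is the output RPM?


Stage 1: RPM_B = RPM_A × t_A/t_B = 1765 × 11/48 = 19415/48 ≈ 404.48
B and C share a shaft → RPM_C = RPM_B
Stage 2: RPM_D = RPM_C × t_C/t_D = RPM_A × (t_A×t_C)/(t_B×t_D)
Overall ratio = (11×36)/(48×15) = 396/720
RPM_D = 1765 × 396/720 = 698940/720
= 970.75 RPM

970.75 RPM


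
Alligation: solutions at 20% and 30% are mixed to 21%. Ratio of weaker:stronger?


Let x parts of 20% mix with y parts of 30%.
20x + 30y = 21(x + y)
20x + 30y = 21x + 21y
x(20 - 21) = y(21 - 30)
x/y = (30 - 21)/(21 - 20) = 9/1
Simplify: 9:1
= 9:1

9:1


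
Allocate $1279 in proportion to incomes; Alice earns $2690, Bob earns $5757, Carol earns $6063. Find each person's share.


Total income = 2690 + 5757 + 6063 = $14510
Alice: $1279 × 2690/14510 = $237.11
Bob: $1279 × 5757/14510 = $507.46
Carol: $1279 × 6063/14510 = $534.43
= Alice: $237.11, Bob: $507.46, Carol: $534.43

Alice: $237.11, Bob: $507.46, Carol: $534.43


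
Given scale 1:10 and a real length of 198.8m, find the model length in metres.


Model size = real / scale
= 198.8 / 10
= 19.8800 m

19.8800 m


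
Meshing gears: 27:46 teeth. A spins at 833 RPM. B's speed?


Gear ratio = 27:46 = 27:46
RPM_B = RPM_A × (teeth_A / teeth_B)
= 833 × (27/46)
= 488.9 RPM

488.9 RPM


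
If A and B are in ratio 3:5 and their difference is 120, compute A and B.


Let A = 3k, B = 5k.
5k - 3k = 120
2k = 120 → k = 120/2 = 60
A = 3×60 = 180, B = 5×60 = 300
= A = 180, B = 300

A = 180, B = 300


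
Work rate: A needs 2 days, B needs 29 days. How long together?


Rate of A = 1/2 per day
Rate of B = 1/29 per day
Combined rate = 1/2 + 1/29 = 31/58 ≈ 0.5345 per day
Days = 1 / combined rate = 58/31
≈ 1.87 days

1.87 days


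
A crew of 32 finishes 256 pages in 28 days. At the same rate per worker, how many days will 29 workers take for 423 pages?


Days ∝ work / workers, so d₂ = d₁ × (m₁/m₂) × (w₂/w₁)
Workers factor (inverse): 32/29 ≈ 1.1034
Work factor (direct): 423/256 ≈ 1.6523
d₂ = 28 × 32/29 × 423/256 = (28 × 32 × 423) / (29 × 256) = 379008/7424
≈ 51.05 days

51.05 days


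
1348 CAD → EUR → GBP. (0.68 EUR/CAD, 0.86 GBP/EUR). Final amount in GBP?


Step 1: 1348 CAD × 0.68 = 916.64 EUR
Step 2: 916.64 EUR × 0.86 = 788.31 GBP
Implied rate CAD→GBP = 0.68 × 0.86 = 0.5848
= 788.31 GBP

788.31 GBP


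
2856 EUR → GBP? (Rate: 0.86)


Amount × rate = 2856 × 0.86
= 2456.16 GBP

2456.16 GBP


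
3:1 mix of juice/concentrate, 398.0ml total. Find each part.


Total parts = 3 + 1 = 4
juice: 398.0 × 3/4 = 298.5ml
concentrate: 398.0 × 1/4 = 99.5ml
= 298.5ml and 99.5ml

298.5ml and 99.5ml


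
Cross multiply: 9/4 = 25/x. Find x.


Cross multiply: 9 × x = 4 × 25
9x = 100
x = 100 / 9
= 11.11

11.11


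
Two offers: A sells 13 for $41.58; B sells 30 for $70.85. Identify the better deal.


Deal A: $41.58/13 = $3.1985/unit
Deal B: $70.85/30 = $2.3617/unit
B is cheaper per unit
= Deal B

Deal B


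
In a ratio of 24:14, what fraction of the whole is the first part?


Total parts = 24 + 14 = 38
First part: 24/38 = 12/19
= 12/19

12/19


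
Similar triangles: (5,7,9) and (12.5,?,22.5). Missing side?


Scale factor = 12.5/5 = 2.5
Missing side = 7 × 2.5
= 17.5

17.5


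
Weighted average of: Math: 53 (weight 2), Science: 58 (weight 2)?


Numerator = 53×2 + 58×2
= 106 + 116
= 222
Total weight = 4
Weighted avg = 222/4
= 55.50

55.50


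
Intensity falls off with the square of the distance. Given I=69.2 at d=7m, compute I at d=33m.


I₁d₁² = I₂d₂²
I₂ = I₁ × (d₁/d₂)²
= 69.2 × (7/33)²
= 69.2 × 49/1089
= 3390.8/1089
≈ 3.1137

3.1137


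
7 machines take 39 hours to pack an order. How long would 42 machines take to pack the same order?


Inverse proportion: x × y = constant
k = 7 × 39 = 273
y₂ = k / 42 = 273 / 42
= 6.50

6.50


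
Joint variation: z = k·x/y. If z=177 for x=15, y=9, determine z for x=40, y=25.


z = k·x/y
Solve for k using the known point: k = z·y/x = 177×9/15 = 1593/15 = 106.2000
Now evaluate at x=40, y=25:
z = k × 40 / 25 = (1593 × 40) / (15 × 25) = 63720/375
= 169.9200

169.9200


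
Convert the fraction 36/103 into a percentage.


Percentage = (part / whole) × 100
= (36 / 103) × 100
≈ 34.95%

34.95%


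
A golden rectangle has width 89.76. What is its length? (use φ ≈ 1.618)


φ = (1 + √5) / 2 ≈ 1.618
Length = width × φ = 89.76 × 1.618 = 145.23168
≈ 145.23

145.23


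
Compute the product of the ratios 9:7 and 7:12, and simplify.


Compound ratio = (9×7) : (7×12)
= 63:84
GCD = 21
= 3:4

3:4


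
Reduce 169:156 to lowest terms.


GCD(169, 156) = 13
169/13 : 156/13
= 13:12

13:12


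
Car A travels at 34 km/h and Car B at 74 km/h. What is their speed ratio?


Ratio = 34:74
GCD = 2
Simplified = 17:37
Time ratio (same distance) = 37:17
Speed ratio = 17:37

17:37


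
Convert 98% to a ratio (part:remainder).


98% means 98 parts out of 100; remainder = 2
Part : remainder = 98:2
GCD = 2
= 49:1

49:1


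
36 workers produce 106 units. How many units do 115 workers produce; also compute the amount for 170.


Direct proportion: y/x = constant
k = 106/36 ≈ 2.9444
y at x=115: k × 115 = 106 × 115 / 36 = 12190/36 ≈ 338.61
y at x=170: k × 170 = 106 × 170 / 36 = 18020/36 ≈ 500.56
= 338.61 and 500.56

338.61 and 500.56


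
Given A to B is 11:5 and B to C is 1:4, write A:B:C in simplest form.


Match B: multiply A:B by 1 → 11:5
Multiply B:C by 5 → 5:20
Combined: 11:5:20
GCD = 1
= 11:5:20

11:5:20


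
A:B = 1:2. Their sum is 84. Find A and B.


Let A = 1k, B = 2k.
1k + 2k = 84
3k = 84 → k = 84/3 = 28
A = 1×28 = 28, B = 2×28 = 56
= A = 28, B = 56

A = 28, B = 56


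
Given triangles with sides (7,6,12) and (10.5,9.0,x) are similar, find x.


Scale factor = 10.5/7 = 1.5
Missing side = 12 × 1.5
= 18.0

18.0


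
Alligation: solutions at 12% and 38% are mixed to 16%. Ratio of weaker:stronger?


Let x parts of 12% mix with y parts of 38%.
12x + 38y = 16(x + y)
12x + 38y = 16x + 16y
x(12 - 16) = y(16 - 38)
x/y = (38 - 16)/(16 - 12) = 22/4
Simplify: 11:2
= 11:2

11:2


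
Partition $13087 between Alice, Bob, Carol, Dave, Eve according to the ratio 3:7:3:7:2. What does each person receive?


Total parts = 3 + 7 + 3 + 7 + 2 = 22
Alice: 13087 × 3/22 = 1784.59
Bob: 13087 × 7/22 = 4164.05
Carol: 13087 × 3/22 = 1784.59
Dave: 13087 × 7/22 = 4164.05
Eve: 13087 × 2/22 = 1189.73
= Alice: $1784.59, Bob: $4164.05, Carol: $1784.59, Dave: $4164.05, Eve: $1189.73

Alice: $1784.59, Bob: $4164.05, Carol: $1784.59, Dave: $4164.05, Eve: $1189.73


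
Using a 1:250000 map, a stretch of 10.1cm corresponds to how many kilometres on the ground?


Real distance = map distance × scale
= 10.1cm × 250000
= 2525000 cm = 25250.0 m
= 25.250 km

25.250 km


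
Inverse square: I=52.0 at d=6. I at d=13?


I₁d₁² = I₂d₂²
I₂ = I₁ × (d₁/d₂)²
= 52.0 × (6/13)²
= 52.0 × 36/169
= 1872/169
≈ 11.0769

11.0769


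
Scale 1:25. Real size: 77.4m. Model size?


Model size = real / scale
= 77.4 / 25
= 3.0960 m

3.0960 m


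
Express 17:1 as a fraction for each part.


Total parts = 17 + 1 = 18
First part: 17/18 = 17/18
Second part: 1/18 = 1/18
= 17/18 and 1/18

17/18 and 1/18


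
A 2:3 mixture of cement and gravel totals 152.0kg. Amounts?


Total parts = 2 + 3 = 5
cement: 152.0 × 2/5 = 60.8kg
gravel: 152.0 × 3/5 = 91.2kg
= 60.8kg and 91.2kg

60.8kg and 91.2kg


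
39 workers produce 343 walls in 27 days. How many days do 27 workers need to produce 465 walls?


Days ∝ work / workers, so d₂ = d₁ × (m₁/m₂) × (w₂/w₁)
Workers factor (inverse): 39/27 ≈ 1.4444
Work factor (direct): 465/343 ≈ 1.3557
d₂ = 27 × 39/27 × 465/343 = (27 × 39 × 465) / (27 × 343) = 489645/9261
≈ 52.87 days

52.87 days


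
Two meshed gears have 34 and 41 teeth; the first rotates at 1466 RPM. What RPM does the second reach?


Gear ratio = 34:41 = 34:41
RPM_B = RPM_A × (teeth_A / teeth_B)
= 1466 × (34/41)
= 1215.7 RPM

1215.7 RPM


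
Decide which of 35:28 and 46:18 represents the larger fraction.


35/28 = 1.2500
46/18 = 2.5556
1.2500 < 2.5556, so 35:28 is less
= 46:18

46:18


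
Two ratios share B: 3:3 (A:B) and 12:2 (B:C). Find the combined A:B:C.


Match B: multiply A:B by 12 → 36:36
Multiply B:C by 3 → 36:6
Combined: 36:36:6
GCD = 6
= 6:6:1

6:6:1


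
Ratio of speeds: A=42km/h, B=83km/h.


Ratio = 42:83
GCD = 1
Simplified = 42:83
Time ratio (same distance) = 83:42
Speed ratio = 42:83

42:83


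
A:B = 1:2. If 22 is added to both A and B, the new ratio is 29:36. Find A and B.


Let A = 1k, B = 2k.
(1k + 22) / (2k + 22) = 29/36
Cross-multiply: 36(1k + 22) = 29(2k + 22)
36k + 792 = 58k + 638
36k - 58k = 638 - 792
-22k = -154
k = -154/-22 = 7
A = 1×7 = 7, B = 2×7 = 14
= A = 7, B = 14

A = 7, B = 14


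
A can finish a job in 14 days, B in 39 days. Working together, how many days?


Rate of A = 1/14 per day
Rate of B = 1/39 per day
Combined rate = 1/14 + 1/39 = 53/546 ≈ 0.0971 per day
Days = 1 / combined rate = 546/53
≈ 10.30 days

10.30 days


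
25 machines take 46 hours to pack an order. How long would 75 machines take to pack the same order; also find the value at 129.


Inverse proportion: x × y = constant
k = 25 × 46 = 1150
At x=75: k/75 = 15.33
At x=129: k/129 = 8.91
= 15.33 and 8.91

15.33 and 8.91


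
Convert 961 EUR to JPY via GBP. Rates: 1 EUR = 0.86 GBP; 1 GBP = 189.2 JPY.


Step 1: 961 EUR × 0.86 = 826.46 GBP
Step 2: 826.46 GBP × 189.2 = 156366.23 JPY
Implied rate EUR→JPY = 0.86 × 189.2 = 162.7120
= 156366.23 JPY

156366.23 JPY


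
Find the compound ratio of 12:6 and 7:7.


Compound ratio = (12×7) : (6×7)
= 84:42
GCD = 42
= 2:1

2:1


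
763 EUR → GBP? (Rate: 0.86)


Amount × rate = 763 × 0.86
= 656.18 GBP

656.18 GBP


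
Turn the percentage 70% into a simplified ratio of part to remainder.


70% means 70 parts out of 100; remainder = 30
Part : remainder = 70:30
GCD = 10
= 7:3

7:3


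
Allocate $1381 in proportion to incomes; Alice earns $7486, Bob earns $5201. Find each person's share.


Total income = 7486 + 5201 = $12687
Alice: $1381 × 7486/12687 = $814.86
Bob: $1381 × 5201/12687 = $566.14
= Alice: $814.86, Bob: $566.14

Alice: $814.86, Bob: $566.14


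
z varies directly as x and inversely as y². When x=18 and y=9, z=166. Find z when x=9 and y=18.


z = k·x/y²
Solve for k using the known point: k = z·y²/x = 166×81/18 = 13446/18 = 747.0000
Now evaluate at x=9, y=18:
z = k × 9 / 324 = (13446 × 9) / (18 × 324) = 121014/5832
= 20.7500

20.7500


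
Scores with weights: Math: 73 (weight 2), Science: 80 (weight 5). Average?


Numerator = 73×2 + 80×5
= 146 + 400
= 546
Total weight = 7
Weighted avg = 546/7
= 78.00

78.00


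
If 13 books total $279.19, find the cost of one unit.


Unit rate = total / quantity
= 279.19 / 13
= $21.48 per unit

$21.48 per unit


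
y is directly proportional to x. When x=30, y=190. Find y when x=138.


Direct proportion: y/x = constant
k = 190/30 ≈ 6.3333
y₂ = k × 138 = 190 × 138 / 30 = 26220/30
= 874.00

874.00


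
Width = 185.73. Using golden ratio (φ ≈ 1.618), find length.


φ = (1 + √5) / 2 ≈ 1.618
Length = width × φ = 185.73 × 1.618 = 300.51114
≈ 300.51

300.51


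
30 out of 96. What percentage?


Percentage = (part / whole) × 100
= (30 / 96) × 100
= 31.25%

31.25%


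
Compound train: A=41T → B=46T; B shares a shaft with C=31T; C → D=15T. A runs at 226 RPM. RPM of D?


Stage 1: RPM_B = RPM_A × t_A/t_B = 226 × 41/46 = 9266/46 ≈ 201.43
B and C share a shaft → RPM_C = RPM_B
Stage 2: RPM_D = RPM_C × t_C/t_D = RPM_A × (t_A×t_C)/(t_B×t_D)
Overall ratio = (41×31)/(46×15) = 1271/690
RPM_D = 226 × 1271/690 = 287246/690
≈ 416.30 RPM

416.30 RPM


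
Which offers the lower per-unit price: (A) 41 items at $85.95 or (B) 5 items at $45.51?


Deal A: $85.95/41 = $2.0963/unit
Deal B: $45.51/5 = $9.1020/unit
A is cheaper per unit
= Deal A

Deal A


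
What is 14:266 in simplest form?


GCD(14, 266) = 14
14/14 : 266/14
= 1:19

1:19


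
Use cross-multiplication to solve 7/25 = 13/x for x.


Cross multiply: 7 × x = 25 × 13
7x = 325
x = 325 / 7
= 46.43

46.43


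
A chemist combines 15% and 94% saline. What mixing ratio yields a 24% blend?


Let x parts of 15% mix with y parts of 94%.
15x + 94y = 24(x + y)
15x + 94y = 24x + 24y
x(15 - 24) = y(24 - 94)
x/y = (94 - 24)/(24 - 15) = 70/9
Simplify: 70:9
= 70:9

70:9


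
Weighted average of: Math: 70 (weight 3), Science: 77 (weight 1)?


Numerator = 70×3 + 77×1
= 210 + 77
= 287
Total weight = 4
Weighted avg = 287/4
= 71.75

71.75


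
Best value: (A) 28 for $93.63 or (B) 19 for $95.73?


Deal A: $93.63/28 = $3.3439/unit
Deal B: $95.73/19 = $5.0384/unit
A is cheaper per unit
= Deal A

Deal A


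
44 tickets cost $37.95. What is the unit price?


Unit rate = total / quantity
= 37.95 / 44
= $0.86 per unit

$0.86 per unit


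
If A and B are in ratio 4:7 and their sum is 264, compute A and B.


Let A = 4k, B = 7k.
4k + 7k = 264
11k = 264 → k = 264/11 = 24
A = 4×24 = 96, B = 7×24 = 168
= A = 96, B = 168

A = 96, B = 168


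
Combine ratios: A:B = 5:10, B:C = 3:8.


Match B: multiply A:B by 3 → 15:30
Multiply B:C by 10 → 30:80
Combined: 15:30:80
GCD = 5
= 3:6:16

3:6:16


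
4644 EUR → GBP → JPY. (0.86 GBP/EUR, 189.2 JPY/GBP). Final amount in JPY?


Step 1: 4644 EUR × 0.86 = 3993.84 GBP
Step 2: 3993.84 GBP × 189.2 = 755634.53 JPY
Implied rate EUR→JPY = 0.86 × 189.2 = 162.7120
= 755634.53 JPY

755634.53 JPY


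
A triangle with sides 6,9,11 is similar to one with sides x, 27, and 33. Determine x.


Scale factor = 27/9 = 3
Missing side = 6 × 3
= 18.0

18.0


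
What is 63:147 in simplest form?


GCD(63, 147) = 21
63/21 : 147/21
= 3:7

3:7


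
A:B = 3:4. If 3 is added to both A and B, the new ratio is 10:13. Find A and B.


Let A = 3k, B = 4k.
(3k + 3) / (4k + 3) = 10/13
Cross-multiply: 13(3k + 3) = 10(4k + 3)
39k + 39 = 40k + 30
39k - 40k = 30 - 39
-1k = -9
k = -9/-1 = 9
A = 3×9 = 27, B = 4×9 = 36
= A = 27, B = 36

A = 27, B = 36


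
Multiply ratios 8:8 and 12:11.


Compound ratio = (8×12) : (8×11)
= 96:88
GCD = 8
= 12:11

12:11


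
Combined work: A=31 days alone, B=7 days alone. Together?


Rate of A = 1/31 per day
Rate of B = 1/7 per day
Combined rate = 1/31 + 1/7 = 38/217 ≈ 0.1751 per day
Days = 1 / combined rate = 217/38
≈ 5.71 days

5.71 days


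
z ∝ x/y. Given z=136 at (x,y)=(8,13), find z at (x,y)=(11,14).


z = k·x/y
Solve for k using the known point: k = z·y/x = 136×13/8 = 1768/8 = 221.0000
Now evaluate at x=11, y=14:
z = k × 11 / 14 = (1768 × 11) / (8 × 14) = 19448/112
≈ 173.6429

173.6429


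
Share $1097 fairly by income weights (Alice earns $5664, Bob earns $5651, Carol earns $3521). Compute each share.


Total income = 5664 + 5651 + 3521 = $14836
Alice: $1097 × 5664/14836 = $418.81
Bob: $1097 × 5651/14836 = $417.84
Carol: $1097 × 3521/14836 = $260.35
= Alice: $418.81, Bob: $417.84, Carol: $260.35

Alice: $418.81, Bob: $417.84, Carol: $260.35


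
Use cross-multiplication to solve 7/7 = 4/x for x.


Cross multiply: 7 × x = 7 × 4
7x = 28
x = 28 / 7
= 4.00

4.00


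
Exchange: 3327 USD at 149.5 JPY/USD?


Amount × rate = 3327 × 149.5
= 497386.50 JPY

497386.50 JPY


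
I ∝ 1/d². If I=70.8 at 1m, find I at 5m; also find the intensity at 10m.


I₁d₁² = I₂d₂²
I at 5m = 70.8 × (1/5)² = 70.8 × 1/25 = 70.8/25 = 2.8320
I at 10m = 70.8 × (1/10)² = 70.8 × 1/100 = 70.8/100 = 0.7080
= 2.8320 and 0.7080

2.8320 and 0.7080


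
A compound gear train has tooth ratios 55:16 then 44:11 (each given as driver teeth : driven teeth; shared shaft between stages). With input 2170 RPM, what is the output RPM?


Stage 1: RPM_B = RPM_A × t_A/t_B = 2170 × 55/16 = 119350/16 ≈ 7459.38
B and C share a shaft → RPM_C = RPM_B
Stage 2: RPM_D = RPM_C × t_C/t_D = RPM_A × (t_A×t_C)/(t_B×t_D)
Overall ratio = (55×44)/(16×11) = 2420/176
RPM_D = 2170 × 2420/176 = 5251400/176
= 29837.50 RPM

29837.50 RPM


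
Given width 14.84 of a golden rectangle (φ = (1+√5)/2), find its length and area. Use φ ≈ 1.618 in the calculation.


φ = (1 + √5) / 2 ≈ 1.618
Length = width × φ = 14.84 × 1.618 = 24.01112
≈ 24.01
Area = width × length = 14.84 × 24.01112 = 356.3250208 ≈ 356.33
= Length: 24.01, Area: 356.33

Length: 24.01, Area: 356.33


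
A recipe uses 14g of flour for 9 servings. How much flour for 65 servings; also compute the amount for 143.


Direct proportion: y/x = constant
k = 14/9 ≈ 1.5556
y at x=65: k × 65 = 14 × 65 / 9 = 910/9 ≈ 101.11
y at x=143: k × 143 = 14 × 143 / 9 = 2002/9 ≈ 222.44
= 101.11 and 222.44

101.11 and 222.44


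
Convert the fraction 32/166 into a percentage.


Percentage = (part / whole) × 100
= (32 / 166) × 100
≈ 19.28%

19.28%


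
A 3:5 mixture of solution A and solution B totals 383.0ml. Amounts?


Total parts = 3 + 5 = 8
solution A: 383.0 × 3/8 = 143.6ml
solution B: 383.0 × 5/8 = 239.4ml
= 143.6ml and 239.4ml

143.6ml and 239.4ml


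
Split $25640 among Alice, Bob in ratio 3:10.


Total parts = 3 + 10 = 13
Alice: 25640 × 3/13 = 5916.92
Bob: 25640 × 10/13 = 19723.08
= Alice: $5916.92, Bob: $19723.08

Alice: $5916.92, Bob: $19723.08


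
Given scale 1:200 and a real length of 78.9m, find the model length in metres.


Model size = real / scale
= 78.9 / 200
= 0.3945 m

0.3945 m


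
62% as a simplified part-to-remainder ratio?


62% means 62 parts out of 100; remainder = 38
Part : remainder = 62:38
GCD = 2
= 31:19

31:19


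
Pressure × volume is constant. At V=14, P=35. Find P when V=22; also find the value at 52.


Inverse proportion: x × y = constant
k = 14 × 35 = 490
At x=22: k/22 = 22.27
At x=52: k/52 = 9.42
= 22.27 and 9.42

22.27 and 9.42


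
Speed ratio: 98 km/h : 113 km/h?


Ratio = 98:113
GCD = 1
Simplified = 98:113
Time ratio (same distance) = 113:98
Speed ratio = 98:113

98:113


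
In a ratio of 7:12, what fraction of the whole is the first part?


Total parts = 7 + 12 = 19
First part: 7/19 = 7/19
= 7/19

7/19


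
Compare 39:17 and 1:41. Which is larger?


39/17 = 2.2941
1/41 = 0.0244
2.2941 > 0.0244, so 39:17 is greater
= 39:17

39:17


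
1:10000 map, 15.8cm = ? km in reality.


Real distance = map distance × scale
= 15.8cm × 10000
= 158000 cm = 1580.0 m
= 1.580 km

1.580 km


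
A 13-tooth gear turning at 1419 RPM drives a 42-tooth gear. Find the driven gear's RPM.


Gear ratio = 13:42 = 13:42
RPM_B = RPM_A × (teeth_A / teeth_B)
= 1419 × (13/42)
= 439.2 RPM

439.2 RPM
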